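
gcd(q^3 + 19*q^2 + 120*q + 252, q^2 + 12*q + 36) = q^2 + 12*q + 36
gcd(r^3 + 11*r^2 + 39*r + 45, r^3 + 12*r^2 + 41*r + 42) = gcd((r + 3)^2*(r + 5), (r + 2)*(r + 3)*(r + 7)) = r + 3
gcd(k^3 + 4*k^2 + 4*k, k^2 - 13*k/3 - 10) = 1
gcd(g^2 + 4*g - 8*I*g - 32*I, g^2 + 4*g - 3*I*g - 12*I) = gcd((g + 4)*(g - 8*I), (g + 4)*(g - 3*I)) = g + 4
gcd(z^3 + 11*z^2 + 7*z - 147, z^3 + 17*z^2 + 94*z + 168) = z + 7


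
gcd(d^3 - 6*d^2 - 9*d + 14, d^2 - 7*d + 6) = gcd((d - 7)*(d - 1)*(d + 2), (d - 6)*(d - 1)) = d - 1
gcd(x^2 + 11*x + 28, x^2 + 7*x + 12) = x + 4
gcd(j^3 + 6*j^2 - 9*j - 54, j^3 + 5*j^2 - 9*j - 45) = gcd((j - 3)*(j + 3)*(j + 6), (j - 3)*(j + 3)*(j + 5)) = j^2 - 9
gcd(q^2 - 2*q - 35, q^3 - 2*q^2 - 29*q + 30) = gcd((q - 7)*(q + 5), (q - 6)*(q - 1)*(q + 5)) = q + 5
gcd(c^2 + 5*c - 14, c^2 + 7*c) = c + 7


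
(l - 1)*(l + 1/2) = l^2 - l/2 - 1/2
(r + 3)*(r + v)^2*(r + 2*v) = r^4 + 4*r^3*v + 3*r^3 + 5*r^2*v^2 + 12*r^2*v + 2*r*v^3 + 15*r*v^2 + 6*v^3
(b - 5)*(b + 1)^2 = b^3 - 3*b^2 - 9*b - 5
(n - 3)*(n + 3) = n^2 - 9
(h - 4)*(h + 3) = h^2 - h - 12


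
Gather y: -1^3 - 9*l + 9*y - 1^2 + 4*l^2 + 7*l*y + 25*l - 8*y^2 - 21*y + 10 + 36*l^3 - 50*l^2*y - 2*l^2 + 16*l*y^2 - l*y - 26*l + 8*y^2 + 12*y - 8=36*l^3 + 2*l^2 + 16*l*y^2 - 10*l + y*(-50*l^2 + 6*l)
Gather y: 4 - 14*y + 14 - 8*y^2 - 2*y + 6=-8*y^2 - 16*y + 24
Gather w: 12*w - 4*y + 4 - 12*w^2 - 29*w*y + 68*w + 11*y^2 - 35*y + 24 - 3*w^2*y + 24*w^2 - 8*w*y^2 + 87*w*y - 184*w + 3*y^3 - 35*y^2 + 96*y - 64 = w^2*(12 - 3*y) + w*(-8*y^2 + 58*y - 104) + 3*y^3 - 24*y^2 + 57*y - 36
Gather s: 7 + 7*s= 7*s + 7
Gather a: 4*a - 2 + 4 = 4*a + 2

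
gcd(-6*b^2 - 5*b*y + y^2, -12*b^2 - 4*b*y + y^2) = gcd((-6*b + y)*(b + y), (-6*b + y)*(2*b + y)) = -6*b + y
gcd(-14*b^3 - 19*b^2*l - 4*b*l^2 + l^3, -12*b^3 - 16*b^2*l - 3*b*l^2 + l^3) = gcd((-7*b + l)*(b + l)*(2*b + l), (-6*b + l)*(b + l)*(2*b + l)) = 2*b^2 + 3*b*l + l^2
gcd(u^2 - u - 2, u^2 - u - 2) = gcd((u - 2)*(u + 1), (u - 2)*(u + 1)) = u^2 - u - 2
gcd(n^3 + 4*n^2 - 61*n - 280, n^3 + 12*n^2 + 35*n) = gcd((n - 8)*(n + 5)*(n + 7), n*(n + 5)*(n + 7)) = n^2 + 12*n + 35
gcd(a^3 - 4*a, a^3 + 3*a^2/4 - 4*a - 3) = a^2 - 4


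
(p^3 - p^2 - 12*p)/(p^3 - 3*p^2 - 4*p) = (p + 3)/(p + 1)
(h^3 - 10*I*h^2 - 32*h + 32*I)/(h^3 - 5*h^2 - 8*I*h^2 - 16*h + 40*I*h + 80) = (h - 2*I)/(h - 5)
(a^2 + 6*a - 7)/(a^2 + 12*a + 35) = (a - 1)/(a + 5)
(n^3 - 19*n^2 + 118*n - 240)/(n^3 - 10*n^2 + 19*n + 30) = (n - 8)/(n + 1)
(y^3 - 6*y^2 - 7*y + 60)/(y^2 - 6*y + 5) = (y^2 - y - 12)/(y - 1)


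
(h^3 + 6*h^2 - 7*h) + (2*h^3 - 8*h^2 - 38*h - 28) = 3*h^3 - 2*h^2 - 45*h - 28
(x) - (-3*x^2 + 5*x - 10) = 3*x^2 - 4*x + 10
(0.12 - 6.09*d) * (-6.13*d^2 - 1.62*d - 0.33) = 37.3317*d^3 + 9.1302*d^2 + 1.8153*d - 0.0396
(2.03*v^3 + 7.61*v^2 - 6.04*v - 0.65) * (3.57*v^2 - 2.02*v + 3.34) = 7.2471*v^5 + 23.0671*v^4 - 30.1548*v^3 + 35.2977*v^2 - 18.8606*v - 2.171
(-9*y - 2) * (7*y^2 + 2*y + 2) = -63*y^3 - 32*y^2 - 22*y - 4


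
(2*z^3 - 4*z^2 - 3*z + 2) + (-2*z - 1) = 2*z^3 - 4*z^2 - 5*z + 1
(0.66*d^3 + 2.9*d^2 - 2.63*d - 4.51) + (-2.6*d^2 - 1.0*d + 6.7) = 0.66*d^3 + 0.3*d^2 - 3.63*d + 2.19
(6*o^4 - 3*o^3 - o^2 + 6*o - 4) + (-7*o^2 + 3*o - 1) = 6*o^4 - 3*o^3 - 8*o^2 + 9*o - 5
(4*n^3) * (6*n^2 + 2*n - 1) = 24*n^5 + 8*n^4 - 4*n^3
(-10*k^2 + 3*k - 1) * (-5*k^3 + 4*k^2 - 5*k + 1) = 50*k^5 - 55*k^4 + 67*k^3 - 29*k^2 + 8*k - 1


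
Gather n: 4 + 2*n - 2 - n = n + 2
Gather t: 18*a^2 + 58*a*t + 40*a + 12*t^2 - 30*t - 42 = 18*a^2 + 40*a + 12*t^2 + t*(58*a - 30) - 42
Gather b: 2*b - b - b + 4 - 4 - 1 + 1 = 0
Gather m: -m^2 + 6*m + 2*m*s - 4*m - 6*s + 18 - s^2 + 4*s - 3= -m^2 + m*(2*s + 2) - s^2 - 2*s + 15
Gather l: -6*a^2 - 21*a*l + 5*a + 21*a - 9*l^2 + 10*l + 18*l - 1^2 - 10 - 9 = -6*a^2 + 26*a - 9*l^2 + l*(28 - 21*a) - 20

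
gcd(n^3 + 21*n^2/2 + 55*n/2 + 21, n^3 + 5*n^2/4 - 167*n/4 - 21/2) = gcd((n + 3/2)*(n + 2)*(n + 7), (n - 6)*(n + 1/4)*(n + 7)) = n + 7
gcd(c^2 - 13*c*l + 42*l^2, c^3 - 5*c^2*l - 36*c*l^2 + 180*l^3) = c - 6*l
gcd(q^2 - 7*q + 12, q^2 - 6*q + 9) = q - 3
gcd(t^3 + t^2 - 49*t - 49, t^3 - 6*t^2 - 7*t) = t^2 - 6*t - 7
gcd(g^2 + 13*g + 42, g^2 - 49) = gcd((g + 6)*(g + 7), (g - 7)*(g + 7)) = g + 7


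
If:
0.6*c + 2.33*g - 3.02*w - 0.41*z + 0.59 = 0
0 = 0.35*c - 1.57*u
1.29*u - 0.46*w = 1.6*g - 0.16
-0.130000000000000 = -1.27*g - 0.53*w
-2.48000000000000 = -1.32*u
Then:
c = 8.43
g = 4.96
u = 1.88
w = -11.65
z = 127.79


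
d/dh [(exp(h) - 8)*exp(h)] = 2*(exp(h) - 4)*exp(h)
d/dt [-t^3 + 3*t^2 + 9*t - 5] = -3*t^2 + 6*t + 9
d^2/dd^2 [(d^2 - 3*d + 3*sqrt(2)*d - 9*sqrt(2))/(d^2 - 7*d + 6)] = 2*(4*d^3 + 3*sqrt(2)*d^3 - 27*sqrt(2)*d^2 - 18*d^2 + 54*d + 135*sqrt(2)*d - 261*sqrt(2) - 90)/(d^6 - 21*d^5 + 165*d^4 - 595*d^3 + 990*d^2 - 756*d + 216)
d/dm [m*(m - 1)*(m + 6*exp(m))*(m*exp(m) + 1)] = m*(m - 1)*(m + 1)*(m + 6*exp(m))*exp(m) + m*(m - 1)*(m*exp(m) + 1)*(6*exp(m) + 1) + m*(m + 6*exp(m))*(m*exp(m) + 1) + (m - 1)*(m + 6*exp(m))*(m*exp(m) + 1)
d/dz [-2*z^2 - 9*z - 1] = -4*z - 9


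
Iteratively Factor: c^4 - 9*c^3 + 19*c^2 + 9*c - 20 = (c + 1)*(c^3 - 10*c^2 + 29*c - 20) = (c - 1)*(c + 1)*(c^2 - 9*c + 20) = (c - 5)*(c - 1)*(c + 1)*(c - 4)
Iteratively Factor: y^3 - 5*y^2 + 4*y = (y)*(y^2 - 5*y + 4) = y*(y - 1)*(y - 4)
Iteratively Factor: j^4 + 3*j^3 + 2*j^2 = (j + 2)*(j^3 + j^2) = j*(j + 2)*(j^2 + j) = j^2*(j + 2)*(j + 1)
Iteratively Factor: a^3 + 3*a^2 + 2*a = (a + 1)*(a^2 + 2*a) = (a + 1)*(a + 2)*(a)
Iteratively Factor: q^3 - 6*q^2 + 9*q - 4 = (q - 4)*(q^2 - 2*q + 1) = (q - 4)*(q - 1)*(q - 1)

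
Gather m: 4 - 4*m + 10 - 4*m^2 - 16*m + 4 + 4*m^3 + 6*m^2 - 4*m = 4*m^3 + 2*m^2 - 24*m + 18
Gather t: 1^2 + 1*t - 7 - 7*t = -6*t - 6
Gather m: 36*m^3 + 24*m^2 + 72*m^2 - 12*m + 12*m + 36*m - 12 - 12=36*m^3 + 96*m^2 + 36*m - 24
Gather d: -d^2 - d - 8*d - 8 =-d^2 - 9*d - 8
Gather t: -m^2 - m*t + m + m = -m^2 - m*t + 2*m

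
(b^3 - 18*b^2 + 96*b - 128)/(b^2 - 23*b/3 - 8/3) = 3*(b^2 - 10*b + 16)/(3*b + 1)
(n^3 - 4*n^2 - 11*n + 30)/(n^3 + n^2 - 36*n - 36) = (n^3 - 4*n^2 - 11*n + 30)/(n^3 + n^2 - 36*n - 36)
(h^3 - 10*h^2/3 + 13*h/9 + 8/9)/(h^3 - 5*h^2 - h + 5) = (9*h^2 - 21*h - 8)/(9*(h^2 - 4*h - 5))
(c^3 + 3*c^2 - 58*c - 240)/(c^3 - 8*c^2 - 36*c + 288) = (c + 5)/(c - 6)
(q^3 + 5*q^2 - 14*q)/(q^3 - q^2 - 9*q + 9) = q*(q^2 + 5*q - 14)/(q^3 - q^2 - 9*q + 9)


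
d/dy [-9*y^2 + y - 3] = 1 - 18*y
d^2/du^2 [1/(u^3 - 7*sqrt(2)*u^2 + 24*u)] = 2*(u*(-3*u + 7*sqrt(2))*(u^2 - 7*sqrt(2)*u + 24) + (3*u^2 - 14*sqrt(2)*u + 24)^2)/(u^3*(u^2 - 7*sqrt(2)*u + 24)^3)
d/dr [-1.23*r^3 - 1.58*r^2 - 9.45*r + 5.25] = -3.69*r^2 - 3.16*r - 9.45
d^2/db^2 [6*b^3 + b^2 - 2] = 36*b + 2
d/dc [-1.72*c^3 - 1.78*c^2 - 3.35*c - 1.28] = -5.16*c^2 - 3.56*c - 3.35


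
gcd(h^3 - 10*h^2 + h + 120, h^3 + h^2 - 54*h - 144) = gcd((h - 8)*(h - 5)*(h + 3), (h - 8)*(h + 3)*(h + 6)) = h^2 - 5*h - 24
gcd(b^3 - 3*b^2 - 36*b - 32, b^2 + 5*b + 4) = b^2 + 5*b + 4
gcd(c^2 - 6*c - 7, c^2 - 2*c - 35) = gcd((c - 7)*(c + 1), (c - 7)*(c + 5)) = c - 7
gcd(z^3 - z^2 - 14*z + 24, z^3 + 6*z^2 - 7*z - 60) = z^2 + z - 12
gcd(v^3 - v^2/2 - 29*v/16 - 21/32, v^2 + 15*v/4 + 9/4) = v + 3/4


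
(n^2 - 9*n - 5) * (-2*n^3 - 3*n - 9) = -2*n^5 + 18*n^4 + 7*n^3 + 18*n^2 + 96*n + 45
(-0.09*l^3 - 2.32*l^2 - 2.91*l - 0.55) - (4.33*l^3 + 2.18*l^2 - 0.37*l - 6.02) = -4.42*l^3 - 4.5*l^2 - 2.54*l + 5.47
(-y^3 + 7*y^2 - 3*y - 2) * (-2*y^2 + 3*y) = 2*y^5 - 17*y^4 + 27*y^3 - 5*y^2 - 6*y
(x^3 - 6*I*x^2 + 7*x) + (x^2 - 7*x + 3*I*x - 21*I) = x^3 + x^2 - 6*I*x^2 + 3*I*x - 21*I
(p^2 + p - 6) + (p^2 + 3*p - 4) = 2*p^2 + 4*p - 10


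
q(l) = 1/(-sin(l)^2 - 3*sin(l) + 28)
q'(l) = (2*sin(l)*cos(l) + 3*cos(l))/(-sin(l)^2 - 3*sin(l) + 28)^2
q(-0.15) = 0.04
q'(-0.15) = 0.00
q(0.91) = 0.04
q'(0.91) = 0.00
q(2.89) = 0.04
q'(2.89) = -0.00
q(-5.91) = 0.04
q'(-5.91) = 0.00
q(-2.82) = 0.03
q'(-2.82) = -0.00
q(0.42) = 0.04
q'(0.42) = 0.00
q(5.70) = 0.03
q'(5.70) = 0.00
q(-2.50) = 0.03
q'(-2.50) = -0.00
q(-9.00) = 0.03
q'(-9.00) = 0.00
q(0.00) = 0.04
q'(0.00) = 0.00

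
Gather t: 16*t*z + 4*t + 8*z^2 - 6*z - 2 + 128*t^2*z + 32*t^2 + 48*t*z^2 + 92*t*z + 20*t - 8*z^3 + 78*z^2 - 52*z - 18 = t^2*(128*z + 32) + t*(48*z^2 + 108*z + 24) - 8*z^3 + 86*z^2 - 58*z - 20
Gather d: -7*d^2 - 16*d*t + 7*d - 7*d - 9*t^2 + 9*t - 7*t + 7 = -7*d^2 - 16*d*t - 9*t^2 + 2*t + 7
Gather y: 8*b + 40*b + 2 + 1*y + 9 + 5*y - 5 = 48*b + 6*y + 6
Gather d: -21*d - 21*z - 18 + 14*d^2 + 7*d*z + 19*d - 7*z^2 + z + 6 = 14*d^2 + d*(7*z - 2) - 7*z^2 - 20*z - 12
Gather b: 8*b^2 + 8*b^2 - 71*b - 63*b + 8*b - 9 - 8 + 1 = 16*b^2 - 126*b - 16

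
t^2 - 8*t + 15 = (t - 5)*(t - 3)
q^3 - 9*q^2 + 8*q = q*(q - 8)*(q - 1)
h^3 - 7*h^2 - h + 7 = (h - 7)*(h - 1)*(h + 1)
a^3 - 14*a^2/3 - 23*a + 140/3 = (a - 7)*(a - 5/3)*(a + 4)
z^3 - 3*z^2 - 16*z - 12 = (z - 6)*(z + 1)*(z + 2)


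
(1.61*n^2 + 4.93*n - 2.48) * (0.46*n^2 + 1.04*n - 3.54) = 0.7406*n^4 + 3.9422*n^3 - 1.713*n^2 - 20.0314*n + 8.7792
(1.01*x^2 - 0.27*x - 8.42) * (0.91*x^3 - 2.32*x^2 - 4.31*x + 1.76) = 0.9191*x^5 - 2.5889*x^4 - 11.3889*x^3 + 22.4757*x^2 + 35.815*x - 14.8192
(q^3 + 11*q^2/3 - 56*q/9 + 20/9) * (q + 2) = q^4 + 17*q^3/3 + 10*q^2/9 - 92*q/9 + 40/9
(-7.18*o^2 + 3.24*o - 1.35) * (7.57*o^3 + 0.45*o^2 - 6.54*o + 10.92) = -54.3526*o^5 + 21.2958*o^4 + 38.1957*o^3 - 100.2027*o^2 + 44.2098*o - 14.742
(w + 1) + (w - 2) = 2*w - 1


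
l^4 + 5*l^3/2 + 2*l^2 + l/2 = l*(l + 1/2)*(l + 1)^2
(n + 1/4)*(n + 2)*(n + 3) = n^3 + 21*n^2/4 + 29*n/4 + 3/2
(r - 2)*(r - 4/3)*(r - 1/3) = r^3 - 11*r^2/3 + 34*r/9 - 8/9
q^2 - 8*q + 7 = (q - 7)*(q - 1)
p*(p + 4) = p^2 + 4*p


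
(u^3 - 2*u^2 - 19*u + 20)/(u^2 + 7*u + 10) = (u^3 - 2*u^2 - 19*u + 20)/(u^2 + 7*u + 10)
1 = 1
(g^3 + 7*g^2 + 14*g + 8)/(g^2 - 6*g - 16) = (g^2 + 5*g + 4)/(g - 8)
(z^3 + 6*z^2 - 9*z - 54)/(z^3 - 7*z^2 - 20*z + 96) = (z^2 + 9*z + 18)/(z^2 - 4*z - 32)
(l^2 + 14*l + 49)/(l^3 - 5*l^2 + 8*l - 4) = (l^2 + 14*l + 49)/(l^3 - 5*l^2 + 8*l - 4)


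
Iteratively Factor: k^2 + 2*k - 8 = (k - 2)*(k + 4)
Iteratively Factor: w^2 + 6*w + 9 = (w + 3)*(w + 3)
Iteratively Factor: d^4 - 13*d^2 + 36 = (d - 2)*(d^3 + 2*d^2 - 9*d - 18) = (d - 2)*(d + 2)*(d^2 - 9) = (d - 2)*(d + 2)*(d + 3)*(d - 3)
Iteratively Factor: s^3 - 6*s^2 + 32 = (s - 4)*(s^2 - 2*s - 8) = (s - 4)*(s + 2)*(s - 4)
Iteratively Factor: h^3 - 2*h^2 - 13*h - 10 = (h + 1)*(h^2 - 3*h - 10) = (h + 1)*(h + 2)*(h - 5)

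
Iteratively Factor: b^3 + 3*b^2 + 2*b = (b + 1)*(b^2 + 2*b) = b*(b + 1)*(b + 2)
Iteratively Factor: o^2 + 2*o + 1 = (o + 1)*(o + 1)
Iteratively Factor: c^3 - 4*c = (c - 2)*(c^2 + 2*c) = c*(c - 2)*(c + 2)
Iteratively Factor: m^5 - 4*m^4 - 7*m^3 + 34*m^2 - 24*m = (m + 3)*(m^4 - 7*m^3 + 14*m^2 - 8*m) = (m - 1)*(m + 3)*(m^3 - 6*m^2 + 8*m) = (m - 4)*(m - 1)*(m + 3)*(m^2 - 2*m) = (m - 4)*(m - 2)*(m - 1)*(m + 3)*(m)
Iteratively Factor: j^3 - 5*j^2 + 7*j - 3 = (j - 3)*(j^2 - 2*j + 1) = (j - 3)*(j - 1)*(j - 1)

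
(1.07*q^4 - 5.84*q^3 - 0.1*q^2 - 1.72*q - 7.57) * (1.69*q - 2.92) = 1.8083*q^5 - 12.994*q^4 + 16.8838*q^3 - 2.6148*q^2 - 7.7709*q + 22.1044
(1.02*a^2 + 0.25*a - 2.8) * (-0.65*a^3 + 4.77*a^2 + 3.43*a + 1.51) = -0.663*a^5 + 4.7029*a^4 + 6.5111*a^3 - 10.9583*a^2 - 9.2265*a - 4.228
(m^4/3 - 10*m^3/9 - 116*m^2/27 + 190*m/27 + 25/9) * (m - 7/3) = m^5/3 - 17*m^4/9 - 46*m^3/27 + 1382*m^2/81 - 1105*m/81 - 175/27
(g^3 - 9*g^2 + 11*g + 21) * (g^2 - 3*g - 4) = g^5 - 12*g^4 + 34*g^3 + 24*g^2 - 107*g - 84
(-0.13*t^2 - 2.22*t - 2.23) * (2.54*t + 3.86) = -0.3302*t^3 - 6.1406*t^2 - 14.2334*t - 8.6078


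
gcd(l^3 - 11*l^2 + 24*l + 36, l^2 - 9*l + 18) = l - 6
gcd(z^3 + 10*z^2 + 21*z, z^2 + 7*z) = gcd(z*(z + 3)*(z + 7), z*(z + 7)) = z^2 + 7*z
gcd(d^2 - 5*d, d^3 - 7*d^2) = d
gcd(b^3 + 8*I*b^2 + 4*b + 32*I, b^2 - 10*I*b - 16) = b - 2*I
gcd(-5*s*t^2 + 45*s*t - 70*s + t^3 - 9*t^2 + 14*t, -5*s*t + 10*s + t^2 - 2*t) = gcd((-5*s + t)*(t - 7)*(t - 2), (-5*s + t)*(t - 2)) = 5*s*t - 10*s - t^2 + 2*t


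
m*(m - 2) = m^2 - 2*m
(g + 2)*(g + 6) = g^2 + 8*g + 12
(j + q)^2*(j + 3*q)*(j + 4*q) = j^4 + 9*j^3*q + 27*j^2*q^2 + 31*j*q^3 + 12*q^4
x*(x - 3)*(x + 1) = x^3 - 2*x^2 - 3*x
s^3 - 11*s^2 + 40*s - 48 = (s - 4)^2*(s - 3)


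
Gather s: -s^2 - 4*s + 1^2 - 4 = -s^2 - 4*s - 3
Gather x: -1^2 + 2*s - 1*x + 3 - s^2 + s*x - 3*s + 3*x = -s^2 - s + x*(s + 2) + 2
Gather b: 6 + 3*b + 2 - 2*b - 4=b + 4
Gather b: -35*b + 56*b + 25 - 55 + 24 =21*b - 6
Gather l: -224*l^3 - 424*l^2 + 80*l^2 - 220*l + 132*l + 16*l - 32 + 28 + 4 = -224*l^3 - 344*l^2 - 72*l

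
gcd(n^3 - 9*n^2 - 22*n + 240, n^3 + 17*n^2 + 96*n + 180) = n + 5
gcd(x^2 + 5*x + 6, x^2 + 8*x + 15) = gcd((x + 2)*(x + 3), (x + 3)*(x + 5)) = x + 3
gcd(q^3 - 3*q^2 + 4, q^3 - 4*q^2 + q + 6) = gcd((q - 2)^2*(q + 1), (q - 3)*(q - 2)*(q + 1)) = q^2 - q - 2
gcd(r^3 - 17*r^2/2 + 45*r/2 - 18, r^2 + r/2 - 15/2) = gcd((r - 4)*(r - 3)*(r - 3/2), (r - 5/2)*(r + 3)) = 1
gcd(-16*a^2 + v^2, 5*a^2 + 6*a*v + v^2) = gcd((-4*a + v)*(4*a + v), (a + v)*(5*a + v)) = 1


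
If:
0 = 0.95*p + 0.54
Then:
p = -0.57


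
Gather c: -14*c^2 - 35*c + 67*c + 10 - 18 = -14*c^2 + 32*c - 8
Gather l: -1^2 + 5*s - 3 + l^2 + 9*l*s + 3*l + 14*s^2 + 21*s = l^2 + l*(9*s + 3) + 14*s^2 + 26*s - 4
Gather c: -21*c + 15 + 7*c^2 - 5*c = 7*c^2 - 26*c + 15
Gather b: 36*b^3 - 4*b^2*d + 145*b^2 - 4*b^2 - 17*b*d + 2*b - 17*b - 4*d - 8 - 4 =36*b^3 + b^2*(141 - 4*d) + b*(-17*d - 15) - 4*d - 12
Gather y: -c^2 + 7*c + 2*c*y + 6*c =-c^2 + 2*c*y + 13*c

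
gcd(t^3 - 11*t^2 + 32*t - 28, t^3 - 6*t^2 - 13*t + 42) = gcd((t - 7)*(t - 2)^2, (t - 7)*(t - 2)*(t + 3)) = t^2 - 9*t + 14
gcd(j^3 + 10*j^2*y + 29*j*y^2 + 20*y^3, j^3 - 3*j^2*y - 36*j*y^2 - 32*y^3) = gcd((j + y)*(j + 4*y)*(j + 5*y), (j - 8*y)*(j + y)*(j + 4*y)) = j^2 + 5*j*y + 4*y^2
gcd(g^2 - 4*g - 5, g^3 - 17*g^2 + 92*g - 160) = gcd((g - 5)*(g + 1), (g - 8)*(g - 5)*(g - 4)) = g - 5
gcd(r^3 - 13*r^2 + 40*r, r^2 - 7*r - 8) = r - 8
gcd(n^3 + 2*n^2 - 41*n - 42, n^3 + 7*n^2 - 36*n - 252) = n^2 + n - 42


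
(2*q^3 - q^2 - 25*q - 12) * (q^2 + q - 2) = 2*q^5 + q^4 - 30*q^3 - 35*q^2 + 38*q + 24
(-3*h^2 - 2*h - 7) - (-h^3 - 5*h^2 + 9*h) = h^3 + 2*h^2 - 11*h - 7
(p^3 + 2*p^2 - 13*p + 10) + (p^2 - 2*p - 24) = p^3 + 3*p^2 - 15*p - 14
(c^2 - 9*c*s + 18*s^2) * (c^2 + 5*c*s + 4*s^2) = c^4 - 4*c^3*s - 23*c^2*s^2 + 54*c*s^3 + 72*s^4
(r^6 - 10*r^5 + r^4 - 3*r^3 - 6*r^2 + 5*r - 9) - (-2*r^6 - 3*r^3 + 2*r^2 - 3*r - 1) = 3*r^6 - 10*r^5 + r^4 - 8*r^2 + 8*r - 8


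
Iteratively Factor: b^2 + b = (b + 1)*(b)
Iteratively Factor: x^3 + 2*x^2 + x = (x)*(x^2 + 2*x + 1) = x*(x + 1)*(x + 1)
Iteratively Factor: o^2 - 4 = (o - 2)*(o + 2)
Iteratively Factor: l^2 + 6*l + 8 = (l + 2)*(l + 4)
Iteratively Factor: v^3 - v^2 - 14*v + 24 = (v - 2)*(v^2 + v - 12) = (v - 2)*(v + 4)*(v - 3)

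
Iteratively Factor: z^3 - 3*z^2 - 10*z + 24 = (z + 3)*(z^2 - 6*z + 8) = (z - 4)*(z + 3)*(z - 2)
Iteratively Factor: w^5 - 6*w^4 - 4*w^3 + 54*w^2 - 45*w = (w - 3)*(w^4 - 3*w^3 - 13*w^2 + 15*w) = (w - 3)*(w - 1)*(w^3 - 2*w^2 - 15*w) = w*(w - 3)*(w - 1)*(w^2 - 2*w - 15) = w*(w - 5)*(w - 3)*(w - 1)*(w + 3)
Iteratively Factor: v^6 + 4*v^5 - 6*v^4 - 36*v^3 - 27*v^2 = (v + 1)*(v^5 + 3*v^4 - 9*v^3 - 27*v^2) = (v + 1)*(v + 3)*(v^4 - 9*v^2) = v*(v + 1)*(v + 3)*(v^3 - 9*v) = v^2*(v + 1)*(v + 3)*(v^2 - 9) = v^2*(v - 3)*(v + 1)*(v + 3)*(v + 3)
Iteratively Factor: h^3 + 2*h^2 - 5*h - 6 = (h - 2)*(h^2 + 4*h + 3) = (h - 2)*(h + 3)*(h + 1)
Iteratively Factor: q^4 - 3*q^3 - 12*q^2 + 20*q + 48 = (q + 2)*(q^3 - 5*q^2 - 2*q + 24) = (q + 2)^2*(q^2 - 7*q + 12) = (q - 3)*(q + 2)^2*(q - 4)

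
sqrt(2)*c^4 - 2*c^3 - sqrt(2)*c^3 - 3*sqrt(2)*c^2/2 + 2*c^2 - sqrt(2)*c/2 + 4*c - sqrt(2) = (c - 2)*(c - sqrt(2)/2)^2*(sqrt(2)*c + sqrt(2))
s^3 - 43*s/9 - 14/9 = (s - 7/3)*(s + 1/3)*(s + 2)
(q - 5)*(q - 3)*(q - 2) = q^3 - 10*q^2 + 31*q - 30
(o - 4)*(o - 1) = o^2 - 5*o + 4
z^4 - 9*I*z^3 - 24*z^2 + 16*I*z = z*(z - 4*I)^2*(z - I)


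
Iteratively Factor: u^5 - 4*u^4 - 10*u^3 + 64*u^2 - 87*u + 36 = (u + 4)*(u^4 - 8*u^3 + 22*u^2 - 24*u + 9) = (u - 3)*(u + 4)*(u^3 - 5*u^2 + 7*u - 3) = (u - 3)*(u - 1)*(u + 4)*(u^2 - 4*u + 3) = (u - 3)*(u - 1)^2*(u + 4)*(u - 3)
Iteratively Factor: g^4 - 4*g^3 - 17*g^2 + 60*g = (g)*(g^3 - 4*g^2 - 17*g + 60) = g*(g - 3)*(g^2 - g - 20) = g*(g - 3)*(g + 4)*(g - 5)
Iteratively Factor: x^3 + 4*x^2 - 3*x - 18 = (x + 3)*(x^2 + x - 6) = (x + 3)^2*(x - 2)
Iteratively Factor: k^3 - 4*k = (k + 2)*(k^2 - 2*k) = k*(k + 2)*(k - 2)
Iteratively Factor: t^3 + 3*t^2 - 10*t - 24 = (t + 2)*(t^2 + t - 12) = (t - 3)*(t + 2)*(t + 4)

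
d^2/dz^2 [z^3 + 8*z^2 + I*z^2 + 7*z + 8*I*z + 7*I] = 6*z + 16 + 2*I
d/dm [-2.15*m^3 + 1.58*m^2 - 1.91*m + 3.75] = -6.45*m^2 + 3.16*m - 1.91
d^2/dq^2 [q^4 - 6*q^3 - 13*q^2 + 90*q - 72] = 12*q^2 - 36*q - 26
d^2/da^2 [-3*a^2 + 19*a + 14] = -6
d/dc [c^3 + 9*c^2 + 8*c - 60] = 3*c^2 + 18*c + 8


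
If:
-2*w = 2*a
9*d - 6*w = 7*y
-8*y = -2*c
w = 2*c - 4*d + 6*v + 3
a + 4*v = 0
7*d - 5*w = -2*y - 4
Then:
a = -50/261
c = -184/87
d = -74/261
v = 25/522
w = 50/261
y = -46/87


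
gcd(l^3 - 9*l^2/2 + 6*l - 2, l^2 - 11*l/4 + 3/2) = l - 2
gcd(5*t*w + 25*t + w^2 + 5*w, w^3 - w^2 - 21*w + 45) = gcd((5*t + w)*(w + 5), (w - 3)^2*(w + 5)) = w + 5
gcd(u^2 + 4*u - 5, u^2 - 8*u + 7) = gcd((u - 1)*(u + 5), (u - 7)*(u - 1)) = u - 1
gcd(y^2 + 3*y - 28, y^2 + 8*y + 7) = y + 7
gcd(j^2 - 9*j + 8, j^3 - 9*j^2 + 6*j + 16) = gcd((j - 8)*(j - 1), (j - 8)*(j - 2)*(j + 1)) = j - 8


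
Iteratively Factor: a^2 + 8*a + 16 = (a + 4)*(a + 4)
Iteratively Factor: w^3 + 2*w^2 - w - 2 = (w + 2)*(w^2 - 1) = (w - 1)*(w + 2)*(w + 1)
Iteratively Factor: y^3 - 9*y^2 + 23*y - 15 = (y - 3)*(y^2 - 6*y + 5) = (y - 5)*(y - 3)*(y - 1)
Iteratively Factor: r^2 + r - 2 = (r - 1)*(r + 2)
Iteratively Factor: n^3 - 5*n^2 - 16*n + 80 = (n - 4)*(n^2 - n - 20) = (n - 4)*(n + 4)*(n - 5)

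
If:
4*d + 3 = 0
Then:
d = -3/4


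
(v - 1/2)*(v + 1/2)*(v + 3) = v^3 + 3*v^2 - v/4 - 3/4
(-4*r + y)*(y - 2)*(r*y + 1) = -4*r^2*y^2 + 8*r^2*y + r*y^3 - 2*r*y^2 - 4*r*y + 8*r + y^2 - 2*y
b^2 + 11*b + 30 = (b + 5)*(b + 6)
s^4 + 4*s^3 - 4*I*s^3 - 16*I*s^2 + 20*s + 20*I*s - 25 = (s + 5)*(s - 5*I)*(-I*s + 1)*(I*s - I)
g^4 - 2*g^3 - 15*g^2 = g^2*(g - 5)*(g + 3)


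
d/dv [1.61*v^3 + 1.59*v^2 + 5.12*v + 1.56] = 4.83*v^2 + 3.18*v + 5.12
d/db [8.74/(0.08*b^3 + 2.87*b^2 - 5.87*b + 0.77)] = (-2.0976*b^2 - 50.1676*b + 51.3038)/(0.08*b^3 + 2.87*b^2 - 5.87*b + 0.77)^2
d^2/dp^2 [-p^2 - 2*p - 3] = -2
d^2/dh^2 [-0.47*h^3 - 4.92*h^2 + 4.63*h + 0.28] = -2.82*h - 9.84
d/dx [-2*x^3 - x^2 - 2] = 2*x*(-3*x - 1)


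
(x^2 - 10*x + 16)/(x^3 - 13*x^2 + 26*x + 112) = (x - 2)/(x^2 - 5*x - 14)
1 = 1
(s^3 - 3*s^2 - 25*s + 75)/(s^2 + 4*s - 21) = (s^2 - 25)/(s + 7)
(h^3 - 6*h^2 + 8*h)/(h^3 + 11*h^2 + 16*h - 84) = h*(h - 4)/(h^2 + 13*h + 42)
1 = 1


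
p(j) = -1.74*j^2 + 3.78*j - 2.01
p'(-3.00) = 14.22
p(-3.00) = -29.01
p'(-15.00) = 55.98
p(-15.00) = -450.21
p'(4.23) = -10.94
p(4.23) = -17.15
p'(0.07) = 3.54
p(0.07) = -1.75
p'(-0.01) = 3.81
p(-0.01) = -2.05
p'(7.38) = -21.90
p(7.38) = -68.88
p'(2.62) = -5.34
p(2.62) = -4.05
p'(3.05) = -6.83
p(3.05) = -6.67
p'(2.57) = -5.16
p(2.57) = -3.79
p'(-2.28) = 11.71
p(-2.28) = -19.67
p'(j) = 3.78 - 3.48*j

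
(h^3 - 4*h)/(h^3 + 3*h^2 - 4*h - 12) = h/(h + 3)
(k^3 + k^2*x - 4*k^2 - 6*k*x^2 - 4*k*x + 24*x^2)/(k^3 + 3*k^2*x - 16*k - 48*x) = (k - 2*x)/(k + 4)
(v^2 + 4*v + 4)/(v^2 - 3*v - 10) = (v + 2)/(v - 5)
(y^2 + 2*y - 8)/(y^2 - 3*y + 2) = (y + 4)/(y - 1)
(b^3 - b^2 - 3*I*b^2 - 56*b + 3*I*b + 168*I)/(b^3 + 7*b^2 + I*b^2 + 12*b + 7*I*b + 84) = (b - 8)/(b + 4*I)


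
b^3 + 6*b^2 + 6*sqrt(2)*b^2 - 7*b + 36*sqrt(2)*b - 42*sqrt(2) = (b - 1)*(b + 7)*(b + 6*sqrt(2))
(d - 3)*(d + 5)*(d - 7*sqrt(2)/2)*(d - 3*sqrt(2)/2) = d^4 - 5*sqrt(2)*d^3 + 2*d^3 - 10*sqrt(2)*d^2 - 9*d^2/2 + 21*d + 75*sqrt(2)*d - 315/2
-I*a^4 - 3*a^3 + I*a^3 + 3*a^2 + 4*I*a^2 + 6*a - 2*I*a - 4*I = (a - 2)*(a - 2*I)*(a - I)*(-I*a - I)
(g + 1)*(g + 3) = g^2 + 4*g + 3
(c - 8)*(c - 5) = c^2 - 13*c + 40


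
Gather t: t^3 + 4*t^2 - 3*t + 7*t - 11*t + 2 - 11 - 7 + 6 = t^3 + 4*t^2 - 7*t - 10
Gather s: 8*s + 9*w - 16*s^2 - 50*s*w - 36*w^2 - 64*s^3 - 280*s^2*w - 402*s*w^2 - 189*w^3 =-64*s^3 + s^2*(-280*w - 16) + s*(-402*w^2 - 50*w + 8) - 189*w^3 - 36*w^2 + 9*w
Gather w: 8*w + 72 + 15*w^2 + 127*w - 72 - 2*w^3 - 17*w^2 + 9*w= -2*w^3 - 2*w^2 + 144*w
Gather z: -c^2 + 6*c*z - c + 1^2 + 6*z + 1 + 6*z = -c^2 - c + z*(6*c + 12) + 2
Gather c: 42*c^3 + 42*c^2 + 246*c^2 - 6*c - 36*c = 42*c^3 + 288*c^2 - 42*c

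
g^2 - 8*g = g*(g - 8)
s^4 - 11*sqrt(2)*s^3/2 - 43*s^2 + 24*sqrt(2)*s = s*(s - 8*sqrt(2))*(s - sqrt(2)/2)*(s + 3*sqrt(2))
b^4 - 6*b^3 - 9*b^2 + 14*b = b*(b - 7)*(b - 1)*(b + 2)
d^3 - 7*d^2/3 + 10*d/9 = d*(d - 5/3)*(d - 2/3)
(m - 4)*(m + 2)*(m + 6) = m^3 + 4*m^2 - 20*m - 48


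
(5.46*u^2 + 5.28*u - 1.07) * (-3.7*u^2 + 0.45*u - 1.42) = -20.202*u^4 - 17.079*u^3 - 1.4182*u^2 - 7.9791*u + 1.5194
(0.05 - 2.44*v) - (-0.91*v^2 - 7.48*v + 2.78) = 0.91*v^2 + 5.04*v - 2.73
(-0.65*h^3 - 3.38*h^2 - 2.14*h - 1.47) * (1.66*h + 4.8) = -1.079*h^4 - 8.7308*h^3 - 19.7764*h^2 - 12.7122*h - 7.056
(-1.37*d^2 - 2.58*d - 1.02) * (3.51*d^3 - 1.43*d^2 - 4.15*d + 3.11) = -4.8087*d^5 - 7.0967*d^4 + 5.7947*d^3 + 7.9049*d^2 - 3.7908*d - 3.1722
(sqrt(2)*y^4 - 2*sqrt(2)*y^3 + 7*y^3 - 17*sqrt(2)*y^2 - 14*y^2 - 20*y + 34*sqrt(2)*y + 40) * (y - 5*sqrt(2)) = sqrt(2)*y^5 - 3*y^4 - 2*sqrt(2)*y^4 - 52*sqrt(2)*y^3 + 6*y^3 + 104*sqrt(2)*y^2 + 150*y^2 - 300*y + 100*sqrt(2)*y - 200*sqrt(2)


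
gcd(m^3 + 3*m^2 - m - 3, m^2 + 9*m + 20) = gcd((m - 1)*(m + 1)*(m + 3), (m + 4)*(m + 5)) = 1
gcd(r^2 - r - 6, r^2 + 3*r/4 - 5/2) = r + 2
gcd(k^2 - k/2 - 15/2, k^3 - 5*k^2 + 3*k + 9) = k - 3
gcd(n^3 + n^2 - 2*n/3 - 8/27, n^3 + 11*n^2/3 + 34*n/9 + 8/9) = n^2 + 5*n/3 + 4/9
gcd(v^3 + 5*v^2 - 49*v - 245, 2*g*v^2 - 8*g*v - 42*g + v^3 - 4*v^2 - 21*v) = v - 7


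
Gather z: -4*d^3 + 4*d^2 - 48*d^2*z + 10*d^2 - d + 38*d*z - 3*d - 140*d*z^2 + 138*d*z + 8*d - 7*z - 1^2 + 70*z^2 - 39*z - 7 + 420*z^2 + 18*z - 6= -4*d^3 + 14*d^2 + 4*d + z^2*(490 - 140*d) + z*(-48*d^2 + 176*d - 28) - 14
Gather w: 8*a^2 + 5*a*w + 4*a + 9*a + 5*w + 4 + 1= 8*a^2 + 13*a + w*(5*a + 5) + 5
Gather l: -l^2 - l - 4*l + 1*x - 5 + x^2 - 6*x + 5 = -l^2 - 5*l + x^2 - 5*x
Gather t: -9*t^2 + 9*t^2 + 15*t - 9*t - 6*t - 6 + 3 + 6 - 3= 0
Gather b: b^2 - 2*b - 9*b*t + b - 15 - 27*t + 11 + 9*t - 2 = b^2 + b*(-9*t - 1) - 18*t - 6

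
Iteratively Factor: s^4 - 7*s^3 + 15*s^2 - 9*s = (s - 3)*(s^3 - 4*s^2 + 3*s) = s*(s - 3)*(s^2 - 4*s + 3) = s*(s - 3)*(s - 1)*(s - 3)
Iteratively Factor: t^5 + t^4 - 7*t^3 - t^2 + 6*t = (t)*(t^4 + t^3 - 7*t^2 - t + 6) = t*(t + 1)*(t^3 - 7*t + 6) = t*(t - 2)*(t + 1)*(t^2 + 2*t - 3) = t*(t - 2)*(t + 1)*(t + 3)*(t - 1)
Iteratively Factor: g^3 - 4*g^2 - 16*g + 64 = (g - 4)*(g^2 - 16) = (g - 4)^2*(g + 4)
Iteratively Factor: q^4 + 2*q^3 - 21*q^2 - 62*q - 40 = (q + 4)*(q^3 - 2*q^2 - 13*q - 10) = (q + 2)*(q + 4)*(q^2 - 4*q - 5) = (q + 1)*(q + 2)*(q + 4)*(q - 5)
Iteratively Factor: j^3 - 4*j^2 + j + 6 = (j - 3)*(j^2 - j - 2) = (j - 3)*(j + 1)*(j - 2)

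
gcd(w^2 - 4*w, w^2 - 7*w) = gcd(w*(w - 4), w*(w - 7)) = w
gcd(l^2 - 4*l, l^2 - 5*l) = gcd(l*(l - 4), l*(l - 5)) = l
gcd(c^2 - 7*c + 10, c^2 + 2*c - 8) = c - 2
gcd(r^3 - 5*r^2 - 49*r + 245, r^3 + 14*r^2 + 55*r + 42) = r + 7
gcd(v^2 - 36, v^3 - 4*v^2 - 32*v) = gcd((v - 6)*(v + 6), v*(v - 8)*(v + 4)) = 1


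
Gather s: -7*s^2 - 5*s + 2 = -7*s^2 - 5*s + 2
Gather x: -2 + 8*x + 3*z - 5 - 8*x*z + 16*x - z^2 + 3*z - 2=x*(24 - 8*z) - z^2 + 6*z - 9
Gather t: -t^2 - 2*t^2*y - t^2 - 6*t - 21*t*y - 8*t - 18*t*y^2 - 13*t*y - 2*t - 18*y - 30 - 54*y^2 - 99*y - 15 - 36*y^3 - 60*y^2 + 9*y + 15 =t^2*(-2*y - 2) + t*(-18*y^2 - 34*y - 16) - 36*y^3 - 114*y^2 - 108*y - 30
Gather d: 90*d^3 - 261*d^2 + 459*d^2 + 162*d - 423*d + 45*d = 90*d^3 + 198*d^2 - 216*d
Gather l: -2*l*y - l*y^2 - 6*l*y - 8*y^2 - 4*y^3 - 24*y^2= l*(-y^2 - 8*y) - 4*y^3 - 32*y^2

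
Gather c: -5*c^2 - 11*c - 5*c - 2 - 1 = -5*c^2 - 16*c - 3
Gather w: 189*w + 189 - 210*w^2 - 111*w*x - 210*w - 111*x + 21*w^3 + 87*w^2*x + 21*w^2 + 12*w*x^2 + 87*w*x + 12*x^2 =21*w^3 + w^2*(87*x - 189) + w*(12*x^2 - 24*x - 21) + 12*x^2 - 111*x + 189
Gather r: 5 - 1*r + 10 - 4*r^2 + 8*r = -4*r^2 + 7*r + 15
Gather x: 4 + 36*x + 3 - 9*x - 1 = 27*x + 6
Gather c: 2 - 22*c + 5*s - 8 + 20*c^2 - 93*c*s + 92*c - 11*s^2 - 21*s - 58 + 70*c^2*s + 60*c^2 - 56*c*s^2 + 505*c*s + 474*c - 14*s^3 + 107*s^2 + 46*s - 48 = c^2*(70*s + 80) + c*(-56*s^2 + 412*s + 544) - 14*s^3 + 96*s^2 + 30*s - 112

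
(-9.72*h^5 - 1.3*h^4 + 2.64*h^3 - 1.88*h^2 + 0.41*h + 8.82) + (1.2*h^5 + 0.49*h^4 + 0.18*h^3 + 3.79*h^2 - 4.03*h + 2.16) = -8.52*h^5 - 0.81*h^4 + 2.82*h^3 + 1.91*h^2 - 3.62*h + 10.98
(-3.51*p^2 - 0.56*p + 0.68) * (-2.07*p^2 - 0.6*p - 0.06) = 7.2657*p^4 + 3.2652*p^3 - 0.861*p^2 - 0.3744*p - 0.0408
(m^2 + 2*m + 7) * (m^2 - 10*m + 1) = m^4 - 8*m^3 - 12*m^2 - 68*m + 7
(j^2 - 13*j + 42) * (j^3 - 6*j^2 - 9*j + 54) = j^5 - 19*j^4 + 111*j^3 - 81*j^2 - 1080*j + 2268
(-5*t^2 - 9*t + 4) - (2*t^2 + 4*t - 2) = -7*t^2 - 13*t + 6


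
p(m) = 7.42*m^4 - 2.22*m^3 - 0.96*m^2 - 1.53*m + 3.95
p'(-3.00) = -857.07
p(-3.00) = 660.86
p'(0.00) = -1.53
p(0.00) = 3.95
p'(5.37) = 4392.18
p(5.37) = 5794.50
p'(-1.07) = -43.46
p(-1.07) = 16.93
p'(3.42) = 1101.26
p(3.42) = 913.78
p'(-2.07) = -289.35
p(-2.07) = 158.93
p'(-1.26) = -69.06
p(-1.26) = 27.50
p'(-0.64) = -10.81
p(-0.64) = 6.36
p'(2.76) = 566.45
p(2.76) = 376.31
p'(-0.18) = -1.57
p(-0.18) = 4.22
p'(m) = 29.68*m^3 - 6.66*m^2 - 1.92*m - 1.53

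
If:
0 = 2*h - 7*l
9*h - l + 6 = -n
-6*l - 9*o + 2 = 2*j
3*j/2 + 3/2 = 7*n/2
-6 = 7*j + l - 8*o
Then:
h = -24087/33391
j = -11096/33391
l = -6882/33391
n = 9555/33391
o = 14474/33391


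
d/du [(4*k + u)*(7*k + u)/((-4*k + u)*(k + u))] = 2*k*(20*k^2 - 32*k*u - 7*u^2)/(16*k^4 + 24*k^3*u + k^2*u^2 - 6*k*u^3 + u^4)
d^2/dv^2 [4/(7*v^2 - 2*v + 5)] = 8*(-49*v^2 + 14*v + 4*(7*v - 1)^2 - 35)/(7*v^2 - 2*v + 5)^3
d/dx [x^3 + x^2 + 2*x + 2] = 3*x^2 + 2*x + 2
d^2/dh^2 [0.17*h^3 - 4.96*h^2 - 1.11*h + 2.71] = 1.02*h - 9.92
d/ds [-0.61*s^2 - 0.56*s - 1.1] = -1.22*s - 0.56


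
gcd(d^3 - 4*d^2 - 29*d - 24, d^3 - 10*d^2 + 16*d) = d - 8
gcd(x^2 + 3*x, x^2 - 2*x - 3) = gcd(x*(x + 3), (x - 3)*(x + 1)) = 1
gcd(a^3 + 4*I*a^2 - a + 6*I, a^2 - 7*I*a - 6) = a - I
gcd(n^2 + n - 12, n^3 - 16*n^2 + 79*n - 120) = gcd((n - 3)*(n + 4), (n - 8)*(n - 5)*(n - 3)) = n - 3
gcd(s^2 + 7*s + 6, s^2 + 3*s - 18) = s + 6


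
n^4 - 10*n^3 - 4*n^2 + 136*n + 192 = (n - 8)*(n - 6)*(n + 2)^2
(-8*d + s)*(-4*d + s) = 32*d^2 - 12*d*s + s^2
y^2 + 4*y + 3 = (y + 1)*(y + 3)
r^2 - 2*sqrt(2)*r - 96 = (r - 8*sqrt(2))*(r + 6*sqrt(2))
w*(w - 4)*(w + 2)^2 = w^4 - 12*w^2 - 16*w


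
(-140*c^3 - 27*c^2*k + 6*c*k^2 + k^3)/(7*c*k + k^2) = -20*c^2/k - c + k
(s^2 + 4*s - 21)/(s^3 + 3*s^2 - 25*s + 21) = 1/(s - 1)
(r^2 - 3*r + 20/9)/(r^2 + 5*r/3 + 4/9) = (9*r^2 - 27*r + 20)/(9*r^2 + 15*r + 4)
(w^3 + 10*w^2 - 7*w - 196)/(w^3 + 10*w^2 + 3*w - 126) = (w^2 + 3*w - 28)/(w^2 + 3*w - 18)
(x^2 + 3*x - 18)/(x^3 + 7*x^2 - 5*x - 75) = (x + 6)/(x^2 + 10*x + 25)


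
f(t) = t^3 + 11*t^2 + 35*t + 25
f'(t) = 3*t^2 + 22*t + 35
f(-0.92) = 1.33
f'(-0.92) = 17.30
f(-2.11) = -9.27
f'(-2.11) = 1.94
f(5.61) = 744.10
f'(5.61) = 252.84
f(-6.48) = -12.00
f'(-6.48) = 18.41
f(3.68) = 352.60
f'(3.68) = 156.59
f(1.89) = 137.19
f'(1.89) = 87.30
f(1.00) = 72.00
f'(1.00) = 60.00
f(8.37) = 1674.95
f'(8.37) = 429.31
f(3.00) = 256.00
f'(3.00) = 128.00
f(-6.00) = -5.00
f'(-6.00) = 11.00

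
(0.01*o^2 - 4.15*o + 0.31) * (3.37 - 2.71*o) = -0.0271*o^3 + 11.2802*o^2 - 14.8256*o + 1.0447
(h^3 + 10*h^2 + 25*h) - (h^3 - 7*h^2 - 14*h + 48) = 17*h^2 + 39*h - 48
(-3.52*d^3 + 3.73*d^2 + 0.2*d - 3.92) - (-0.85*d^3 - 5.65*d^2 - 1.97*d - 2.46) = -2.67*d^3 + 9.38*d^2 + 2.17*d - 1.46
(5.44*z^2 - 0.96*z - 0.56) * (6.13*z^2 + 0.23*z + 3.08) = 33.3472*z^4 - 4.6336*z^3 + 13.1016*z^2 - 3.0856*z - 1.7248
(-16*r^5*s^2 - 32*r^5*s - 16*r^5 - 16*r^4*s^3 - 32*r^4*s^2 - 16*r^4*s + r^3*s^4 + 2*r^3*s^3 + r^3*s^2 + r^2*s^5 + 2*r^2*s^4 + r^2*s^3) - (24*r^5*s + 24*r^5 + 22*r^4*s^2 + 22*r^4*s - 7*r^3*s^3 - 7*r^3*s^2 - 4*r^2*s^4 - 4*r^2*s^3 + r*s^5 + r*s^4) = -16*r^5*s^2 - 56*r^5*s - 40*r^5 - 16*r^4*s^3 - 54*r^4*s^2 - 38*r^4*s + r^3*s^4 + 9*r^3*s^3 + 8*r^3*s^2 + r^2*s^5 + 6*r^2*s^4 + 5*r^2*s^3 - r*s^5 - r*s^4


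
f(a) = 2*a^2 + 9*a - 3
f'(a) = 4*a + 9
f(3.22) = 46.72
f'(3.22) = 21.88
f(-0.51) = -7.07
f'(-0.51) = 6.96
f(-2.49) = -13.01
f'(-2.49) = -0.96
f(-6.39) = 21.15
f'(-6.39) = -16.56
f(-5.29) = 5.36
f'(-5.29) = -12.16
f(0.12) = -1.89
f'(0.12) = 9.48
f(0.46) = 1.56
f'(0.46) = 10.84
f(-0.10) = -3.88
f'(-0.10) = 8.60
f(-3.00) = -12.00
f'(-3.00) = -3.00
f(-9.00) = 78.00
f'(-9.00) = -27.00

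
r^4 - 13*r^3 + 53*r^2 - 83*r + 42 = (r - 7)*(r - 3)*(r - 2)*(r - 1)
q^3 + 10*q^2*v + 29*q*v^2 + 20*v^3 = (q + v)*(q + 4*v)*(q + 5*v)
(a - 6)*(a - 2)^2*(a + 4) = a^4 - 6*a^3 - 12*a^2 + 88*a - 96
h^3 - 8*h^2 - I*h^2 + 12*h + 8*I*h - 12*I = (h - 6)*(h - 2)*(h - I)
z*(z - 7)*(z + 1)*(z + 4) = z^4 - 2*z^3 - 31*z^2 - 28*z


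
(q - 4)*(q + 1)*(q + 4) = q^3 + q^2 - 16*q - 16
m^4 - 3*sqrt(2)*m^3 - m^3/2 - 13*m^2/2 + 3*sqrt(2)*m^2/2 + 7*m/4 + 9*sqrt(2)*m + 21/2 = (m - 2)*(m + 3/2)*(m - 7*sqrt(2)/2)*(m + sqrt(2)/2)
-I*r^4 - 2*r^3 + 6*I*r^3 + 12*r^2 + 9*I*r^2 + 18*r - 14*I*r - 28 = (r - 7)*(r + 2)*(r - 2*I)*(-I*r + I)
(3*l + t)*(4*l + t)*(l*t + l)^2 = 12*l^4*t^2 + 24*l^4*t + 12*l^4 + 7*l^3*t^3 + 14*l^3*t^2 + 7*l^3*t + l^2*t^4 + 2*l^2*t^3 + l^2*t^2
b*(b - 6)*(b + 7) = b^3 + b^2 - 42*b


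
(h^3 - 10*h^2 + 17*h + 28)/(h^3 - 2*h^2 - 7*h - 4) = (h - 7)/(h + 1)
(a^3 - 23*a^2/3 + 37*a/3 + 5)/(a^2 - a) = (3*a^3 - 23*a^2 + 37*a + 15)/(3*a*(a - 1))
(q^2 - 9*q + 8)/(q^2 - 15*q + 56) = (q - 1)/(q - 7)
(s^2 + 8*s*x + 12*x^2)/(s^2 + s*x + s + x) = (s^2 + 8*s*x + 12*x^2)/(s^2 + s*x + s + x)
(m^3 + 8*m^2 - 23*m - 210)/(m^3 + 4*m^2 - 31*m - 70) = (m + 6)/(m + 2)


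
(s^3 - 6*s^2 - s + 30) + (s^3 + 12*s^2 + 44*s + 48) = 2*s^3 + 6*s^2 + 43*s + 78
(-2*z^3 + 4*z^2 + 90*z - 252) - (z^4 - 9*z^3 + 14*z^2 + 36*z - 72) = -z^4 + 7*z^3 - 10*z^2 + 54*z - 180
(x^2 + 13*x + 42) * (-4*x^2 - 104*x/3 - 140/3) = -4*x^4 - 260*x^3/3 - 1996*x^2/3 - 6188*x/3 - 1960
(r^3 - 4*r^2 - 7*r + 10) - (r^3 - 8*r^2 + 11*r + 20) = 4*r^2 - 18*r - 10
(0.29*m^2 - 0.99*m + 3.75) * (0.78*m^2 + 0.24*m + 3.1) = 0.2262*m^4 - 0.7026*m^3 + 3.5864*m^2 - 2.169*m + 11.625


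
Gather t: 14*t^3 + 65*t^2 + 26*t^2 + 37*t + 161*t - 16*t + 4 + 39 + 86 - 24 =14*t^3 + 91*t^2 + 182*t + 105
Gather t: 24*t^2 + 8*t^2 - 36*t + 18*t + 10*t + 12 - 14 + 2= 32*t^2 - 8*t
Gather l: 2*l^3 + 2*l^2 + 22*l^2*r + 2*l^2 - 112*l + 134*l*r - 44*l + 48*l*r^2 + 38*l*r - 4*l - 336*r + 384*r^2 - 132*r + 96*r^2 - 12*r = 2*l^3 + l^2*(22*r + 4) + l*(48*r^2 + 172*r - 160) + 480*r^2 - 480*r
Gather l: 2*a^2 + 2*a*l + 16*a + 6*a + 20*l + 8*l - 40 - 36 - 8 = 2*a^2 + 22*a + l*(2*a + 28) - 84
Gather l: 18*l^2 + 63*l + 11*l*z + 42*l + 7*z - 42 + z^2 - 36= 18*l^2 + l*(11*z + 105) + z^2 + 7*z - 78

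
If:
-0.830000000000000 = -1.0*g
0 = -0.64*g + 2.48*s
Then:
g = 0.83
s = 0.21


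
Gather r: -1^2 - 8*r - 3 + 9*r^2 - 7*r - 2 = 9*r^2 - 15*r - 6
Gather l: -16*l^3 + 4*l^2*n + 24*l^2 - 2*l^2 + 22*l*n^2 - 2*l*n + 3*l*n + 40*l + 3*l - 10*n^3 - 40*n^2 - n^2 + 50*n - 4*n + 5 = -16*l^3 + l^2*(4*n + 22) + l*(22*n^2 + n + 43) - 10*n^3 - 41*n^2 + 46*n + 5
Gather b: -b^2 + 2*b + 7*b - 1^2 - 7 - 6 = -b^2 + 9*b - 14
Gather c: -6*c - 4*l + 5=-6*c - 4*l + 5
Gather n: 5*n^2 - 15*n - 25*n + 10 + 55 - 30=5*n^2 - 40*n + 35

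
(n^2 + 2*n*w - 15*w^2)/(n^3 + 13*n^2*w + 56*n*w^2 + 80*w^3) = (n - 3*w)/(n^2 + 8*n*w + 16*w^2)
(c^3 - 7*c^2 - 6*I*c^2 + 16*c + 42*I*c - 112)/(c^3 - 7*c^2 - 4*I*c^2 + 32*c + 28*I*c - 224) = (c + 2*I)/(c + 4*I)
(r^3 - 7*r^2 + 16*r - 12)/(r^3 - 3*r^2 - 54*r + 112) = (r^2 - 5*r + 6)/(r^2 - r - 56)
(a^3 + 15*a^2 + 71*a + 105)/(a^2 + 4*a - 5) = (a^2 + 10*a + 21)/(a - 1)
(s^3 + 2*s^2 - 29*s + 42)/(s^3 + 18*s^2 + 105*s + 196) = (s^2 - 5*s + 6)/(s^2 + 11*s + 28)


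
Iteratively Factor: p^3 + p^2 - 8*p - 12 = (p + 2)*(p^2 - p - 6) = (p + 2)^2*(p - 3)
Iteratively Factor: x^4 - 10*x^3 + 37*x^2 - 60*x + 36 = (x - 2)*(x^3 - 8*x^2 + 21*x - 18) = (x - 3)*(x - 2)*(x^2 - 5*x + 6) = (x - 3)^2*(x - 2)*(x - 2)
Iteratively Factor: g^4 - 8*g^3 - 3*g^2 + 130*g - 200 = (g + 4)*(g^3 - 12*g^2 + 45*g - 50) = (g - 5)*(g + 4)*(g^2 - 7*g + 10) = (g - 5)^2*(g + 4)*(g - 2)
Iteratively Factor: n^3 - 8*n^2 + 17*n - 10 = (n - 1)*(n^2 - 7*n + 10) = (n - 5)*(n - 1)*(n - 2)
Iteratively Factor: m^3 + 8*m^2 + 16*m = (m + 4)*(m^2 + 4*m) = m*(m + 4)*(m + 4)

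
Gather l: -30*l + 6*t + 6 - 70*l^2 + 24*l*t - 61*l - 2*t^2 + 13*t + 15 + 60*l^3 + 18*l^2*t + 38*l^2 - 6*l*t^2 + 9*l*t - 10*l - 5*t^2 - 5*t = 60*l^3 + l^2*(18*t - 32) + l*(-6*t^2 + 33*t - 101) - 7*t^2 + 14*t + 21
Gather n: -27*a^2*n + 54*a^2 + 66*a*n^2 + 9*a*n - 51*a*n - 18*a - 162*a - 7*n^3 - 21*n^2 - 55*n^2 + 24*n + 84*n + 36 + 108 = 54*a^2 - 180*a - 7*n^3 + n^2*(66*a - 76) + n*(-27*a^2 - 42*a + 108) + 144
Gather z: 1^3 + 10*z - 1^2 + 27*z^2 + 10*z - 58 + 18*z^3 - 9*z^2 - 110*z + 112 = 18*z^3 + 18*z^2 - 90*z + 54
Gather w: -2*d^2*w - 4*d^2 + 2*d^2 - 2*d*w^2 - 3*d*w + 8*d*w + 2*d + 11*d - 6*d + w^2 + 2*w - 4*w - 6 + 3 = -2*d^2 + 7*d + w^2*(1 - 2*d) + w*(-2*d^2 + 5*d - 2) - 3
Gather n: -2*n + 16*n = 14*n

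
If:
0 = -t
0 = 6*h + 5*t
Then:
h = 0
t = 0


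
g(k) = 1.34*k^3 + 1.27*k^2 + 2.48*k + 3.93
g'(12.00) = 611.84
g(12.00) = 2532.09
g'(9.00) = 350.96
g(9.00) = 1105.98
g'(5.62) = 143.72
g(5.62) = 295.84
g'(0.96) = 8.62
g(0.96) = 8.67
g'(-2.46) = 20.56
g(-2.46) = -14.43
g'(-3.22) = 35.98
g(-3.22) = -35.63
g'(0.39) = 4.08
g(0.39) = 5.17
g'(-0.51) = 2.23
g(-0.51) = 2.82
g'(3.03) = 47.08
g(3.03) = 60.38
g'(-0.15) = 2.19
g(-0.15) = 3.58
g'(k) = 4.02*k^2 + 2.54*k + 2.48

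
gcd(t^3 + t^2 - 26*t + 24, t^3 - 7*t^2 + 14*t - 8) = t^2 - 5*t + 4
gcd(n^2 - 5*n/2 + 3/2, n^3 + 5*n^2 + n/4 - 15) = n - 3/2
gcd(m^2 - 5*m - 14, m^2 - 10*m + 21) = m - 7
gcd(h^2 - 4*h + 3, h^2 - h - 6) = h - 3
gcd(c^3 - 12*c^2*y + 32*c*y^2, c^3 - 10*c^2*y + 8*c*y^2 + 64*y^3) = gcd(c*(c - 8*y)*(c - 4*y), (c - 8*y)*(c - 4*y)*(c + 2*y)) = c^2 - 12*c*y + 32*y^2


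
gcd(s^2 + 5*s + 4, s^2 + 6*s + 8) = s + 4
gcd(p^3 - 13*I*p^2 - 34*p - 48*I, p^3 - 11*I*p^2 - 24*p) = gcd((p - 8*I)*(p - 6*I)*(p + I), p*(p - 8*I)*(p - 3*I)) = p - 8*I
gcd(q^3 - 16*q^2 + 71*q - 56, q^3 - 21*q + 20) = q - 1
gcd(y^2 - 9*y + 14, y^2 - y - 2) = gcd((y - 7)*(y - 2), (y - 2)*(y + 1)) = y - 2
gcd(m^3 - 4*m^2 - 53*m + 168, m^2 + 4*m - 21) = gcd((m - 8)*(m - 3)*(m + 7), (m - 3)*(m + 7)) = m^2 + 4*m - 21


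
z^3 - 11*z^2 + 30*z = z*(z - 6)*(z - 5)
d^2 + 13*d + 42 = (d + 6)*(d + 7)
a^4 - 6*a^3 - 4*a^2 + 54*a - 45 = (a - 5)*(a - 3)*(a - 1)*(a + 3)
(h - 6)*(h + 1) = h^2 - 5*h - 6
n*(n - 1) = n^2 - n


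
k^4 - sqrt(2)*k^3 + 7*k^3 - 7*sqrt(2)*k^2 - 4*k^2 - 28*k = k*(k + 7)*(k - 2*sqrt(2))*(k + sqrt(2))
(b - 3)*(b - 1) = b^2 - 4*b + 3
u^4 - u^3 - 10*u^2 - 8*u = u*(u - 4)*(u + 1)*(u + 2)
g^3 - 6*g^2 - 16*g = g*(g - 8)*(g + 2)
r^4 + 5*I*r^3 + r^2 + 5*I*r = r*(r - I)*(r + I)*(r + 5*I)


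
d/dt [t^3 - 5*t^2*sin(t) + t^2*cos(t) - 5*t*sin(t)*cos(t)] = -t^2*sin(t) - 5*t^2*cos(t) + 3*t^2 - 10*t*sin(t) + 2*t*cos(t) - 5*t*cos(2*t) - 5*sin(2*t)/2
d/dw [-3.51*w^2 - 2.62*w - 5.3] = -7.02*w - 2.62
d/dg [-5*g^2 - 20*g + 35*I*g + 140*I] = -10*g - 20 + 35*I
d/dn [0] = 0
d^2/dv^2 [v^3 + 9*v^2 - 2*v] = 6*v + 18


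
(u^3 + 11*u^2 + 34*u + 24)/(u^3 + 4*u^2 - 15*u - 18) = (u + 4)/(u - 3)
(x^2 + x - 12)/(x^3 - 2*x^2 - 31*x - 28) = (x - 3)/(x^2 - 6*x - 7)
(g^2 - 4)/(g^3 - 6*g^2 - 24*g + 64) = (g + 2)/(g^2 - 4*g - 32)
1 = 1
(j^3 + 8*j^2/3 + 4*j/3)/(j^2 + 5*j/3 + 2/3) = j*(j + 2)/(j + 1)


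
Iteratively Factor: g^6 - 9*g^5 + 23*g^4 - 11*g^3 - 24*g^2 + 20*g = (g - 2)*(g^5 - 7*g^4 + 9*g^3 + 7*g^2 - 10*g) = (g - 2)*(g - 1)*(g^4 - 6*g^3 + 3*g^2 + 10*g) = (g - 2)*(g - 1)*(g + 1)*(g^3 - 7*g^2 + 10*g) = (g - 2)^2*(g - 1)*(g + 1)*(g^2 - 5*g) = (g - 5)*(g - 2)^2*(g - 1)*(g + 1)*(g)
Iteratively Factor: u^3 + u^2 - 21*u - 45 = (u + 3)*(u^2 - 2*u - 15) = (u - 5)*(u + 3)*(u + 3)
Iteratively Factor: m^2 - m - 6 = (m - 3)*(m + 2)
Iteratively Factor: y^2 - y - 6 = (y - 3)*(y + 2)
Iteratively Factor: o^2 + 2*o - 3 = (o - 1)*(o + 3)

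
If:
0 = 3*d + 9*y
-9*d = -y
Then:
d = 0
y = 0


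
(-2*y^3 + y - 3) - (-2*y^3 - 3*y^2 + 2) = 3*y^2 + y - 5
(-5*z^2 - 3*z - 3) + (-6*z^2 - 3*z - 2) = -11*z^2 - 6*z - 5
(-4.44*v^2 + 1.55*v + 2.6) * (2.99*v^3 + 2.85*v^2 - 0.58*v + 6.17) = -13.2756*v^5 - 8.0195*v^4 + 14.7667*v^3 - 20.8838*v^2 + 8.0555*v + 16.042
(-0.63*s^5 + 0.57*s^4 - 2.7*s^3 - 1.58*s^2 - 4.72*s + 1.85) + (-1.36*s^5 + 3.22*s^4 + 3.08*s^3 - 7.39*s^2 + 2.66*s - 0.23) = -1.99*s^5 + 3.79*s^4 + 0.38*s^3 - 8.97*s^2 - 2.06*s + 1.62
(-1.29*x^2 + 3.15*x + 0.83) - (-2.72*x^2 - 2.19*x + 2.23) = 1.43*x^2 + 5.34*x - 1.4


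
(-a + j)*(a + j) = -a^2 + j^2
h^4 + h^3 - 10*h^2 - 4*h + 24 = (h - 2)^2*(h + 2)*(h + 3)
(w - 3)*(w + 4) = w^2 + w - 12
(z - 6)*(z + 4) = z^2 - 2*z - 24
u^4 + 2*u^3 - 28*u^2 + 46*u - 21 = (u - 3)*(u - 1)^2*(u + 7)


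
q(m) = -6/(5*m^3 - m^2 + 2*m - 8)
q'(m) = -6*(-15*m^2 + 2*m - 2)/(5*m^3 - m^2 + 2*m - 8)^2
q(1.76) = -0.30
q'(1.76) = 0.70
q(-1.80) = 0.14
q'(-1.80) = 0.17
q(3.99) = -0.02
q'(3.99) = 0.02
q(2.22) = -0.13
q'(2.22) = 0.20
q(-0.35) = 0.66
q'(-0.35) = 0.33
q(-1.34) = 0.24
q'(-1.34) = 0.32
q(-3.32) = 0.03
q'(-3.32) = 0.02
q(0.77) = 1.26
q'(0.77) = 2.47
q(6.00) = -0.00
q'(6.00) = 0.00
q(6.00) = -0.00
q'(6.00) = 0.00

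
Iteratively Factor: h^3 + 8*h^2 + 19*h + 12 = (h + 1)*(h^2 + 7*h + 12) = (h + 1)*(h + 3)*(h + 4)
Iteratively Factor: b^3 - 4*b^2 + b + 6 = (b + 1)*(b^2 - 5*b + 6) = (b - 3)*(b + 1)*(b - 2)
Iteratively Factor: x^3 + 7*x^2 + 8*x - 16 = (x - 1)*(x^2 + 8*x + 16) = (x - 1)*(x + 4)*(x + 4)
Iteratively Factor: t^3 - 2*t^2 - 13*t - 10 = (t + 1)*(t^2 - 3*t - 10) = (t + 1)*(t + 2)*(t - 5)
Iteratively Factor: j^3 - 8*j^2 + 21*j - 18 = (j - 3)*(j^2 - 5*j + 6) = (j - 3)^2*(j - 2)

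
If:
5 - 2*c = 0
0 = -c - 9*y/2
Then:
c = 5/2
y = -5/9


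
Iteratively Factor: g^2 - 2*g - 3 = (g - 3)*(g + 1)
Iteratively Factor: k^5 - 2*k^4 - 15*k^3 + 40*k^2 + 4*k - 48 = (k + 1)*(k^4 - 3*k^3 - 12*k^2 + 52*k - 48) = (k - 2)*(k + 1)*(k^3 - k^2 - 14*k + 24) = (k - 2)*(k + 1)*(k + 4)*(k^2 - 5*k + 6) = (k - 3)*(k - 2)*(k + 1)*(k + 4)*(k - 2)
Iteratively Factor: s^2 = (s)*(s)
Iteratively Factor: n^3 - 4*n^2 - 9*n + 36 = (n - 4)*(n^2 - 9) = (n - 4)*(n - 3)*(n + 3)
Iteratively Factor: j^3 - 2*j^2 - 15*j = (j - 5)*(j^2 + 3*j) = (j - 5)*(j + 3)*(j)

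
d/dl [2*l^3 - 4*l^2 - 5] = 2*l*(3*l - 4)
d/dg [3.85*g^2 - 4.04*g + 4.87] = 7.7*g - 4.04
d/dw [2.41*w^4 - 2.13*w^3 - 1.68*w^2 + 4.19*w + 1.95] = 9.64*w^3 - 6.39*w^2 - 3.36*w + 4.19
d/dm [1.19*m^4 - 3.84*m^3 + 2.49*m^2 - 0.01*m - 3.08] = 4.76*m^3 - 11.52*m^2 + 4.98*m - 0.01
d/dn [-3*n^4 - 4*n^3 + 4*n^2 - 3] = 4*n*(-3*n^2 - 3*n + 2)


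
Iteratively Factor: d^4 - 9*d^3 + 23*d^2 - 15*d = (d - 1)*(d^3 - 8*d^2 + 15*d) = d*(d - 1)*(d^2 - 8*d + 15) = d*(d - 3)*(d - 1)*(d - 5)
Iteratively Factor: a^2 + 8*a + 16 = (a + 4)*(a + 4)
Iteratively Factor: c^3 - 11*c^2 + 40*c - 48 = (c - 3)*(c^2 - 8*c + 16) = (c - 4)*(c - 3)*(c - 4)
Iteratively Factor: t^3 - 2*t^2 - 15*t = (t + 3)*(t^2 - 5*t) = t*(t + 3)*(t - 5)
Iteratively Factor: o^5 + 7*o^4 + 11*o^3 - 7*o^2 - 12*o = (o + 4)*(o^4 + 3*o^3 - o^2 - 3*o) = o*(o + 4)*(o^3 + 3*o^2 - o - 3) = o*(o + 3)*(o + 4)*(o^2 - 1) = o*(o + 1)*(o + 3)*(o + 4)*(o - 1)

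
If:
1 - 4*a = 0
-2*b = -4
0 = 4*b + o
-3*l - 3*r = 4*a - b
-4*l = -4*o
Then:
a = 1/4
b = 2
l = -8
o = -8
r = 25/3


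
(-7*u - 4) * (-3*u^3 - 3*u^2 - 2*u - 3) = 21*u^4 + 33*u^3 + 26*u^2 + 29*u + 12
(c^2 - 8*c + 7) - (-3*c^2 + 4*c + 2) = 4*c^2 - 12*c + 5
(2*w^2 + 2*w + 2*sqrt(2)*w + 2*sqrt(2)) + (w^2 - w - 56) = 3*w^2 + w + 2*sqrt(2)*w - 56 + 2*sqrt(2)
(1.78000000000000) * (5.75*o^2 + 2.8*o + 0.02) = 10.235*o^2 + 4.984*o + 0.0356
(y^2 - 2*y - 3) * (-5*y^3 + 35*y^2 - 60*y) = -5*y^5 + 45*y^4 - 115*y^3 + 15*y^2 + 180*y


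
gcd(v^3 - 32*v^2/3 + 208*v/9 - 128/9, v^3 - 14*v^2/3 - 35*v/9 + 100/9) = v - 4/3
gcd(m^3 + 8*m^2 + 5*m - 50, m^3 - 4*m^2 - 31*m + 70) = m^2 + 3*m - 10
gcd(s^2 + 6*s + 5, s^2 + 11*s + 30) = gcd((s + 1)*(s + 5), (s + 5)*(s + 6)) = s + 5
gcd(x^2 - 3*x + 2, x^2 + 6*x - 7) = x - 1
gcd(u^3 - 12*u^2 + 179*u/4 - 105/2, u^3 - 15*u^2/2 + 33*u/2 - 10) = u - 5/2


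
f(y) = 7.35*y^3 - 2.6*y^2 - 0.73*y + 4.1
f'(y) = 22.05*y^2 - 5.2*y - 0.73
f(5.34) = 1045.27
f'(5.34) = 600.27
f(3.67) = 329.72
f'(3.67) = 277.18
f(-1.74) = -41.22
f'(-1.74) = 75.08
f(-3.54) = -351.96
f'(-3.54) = 294.00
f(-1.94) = -57.93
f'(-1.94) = 92.35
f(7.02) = 2413.57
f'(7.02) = 1049.40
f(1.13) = 10.56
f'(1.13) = 21.55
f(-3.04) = -224.20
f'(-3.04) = 218.86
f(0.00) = 4.10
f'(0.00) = -0.73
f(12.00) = 12321.74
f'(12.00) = 3112.07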